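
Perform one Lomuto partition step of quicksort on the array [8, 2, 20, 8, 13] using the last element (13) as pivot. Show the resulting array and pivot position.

Lomuto partition with pivot = 13:

Initial array: [8, 2, 20, 8, 13]

arr[0]=8 <= 13: swap with position 0, array becomes [8, 2, 20, 8, 13]
arr[1]=2 <= 13: swap with position 1, array becomes [8, 2, 20, 8, 13]
arr[2]=20 > 13: no swap
arr[3]=8 <= 13: swap with position 2, array becomes [8, 2, 8, 20, 13]

Place pivot at position 3: [8, 2, 8, 13, 20]
Pivot position: 3

After partitioning with pivot 13, the array becomes [8, 2, 8, 13, 20]. The pivot is placed at index 3. All elements to the left of the pivot are <= 13, and all elements to the right are > 13.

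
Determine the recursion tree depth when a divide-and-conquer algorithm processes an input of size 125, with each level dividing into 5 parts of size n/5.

For divide and conquer with division factor 5:

Problem sizes at each level:
Level 0: 125
Level 1: 25
Level 2: 5
Level 3: 1

The root is level 0 and the size-1 base case is level 3 (the tree spans levels 0 through 3, i.e. 4 levels counting the root), so the depth is the number of divisions: log_5(125) = 3

The recursion tree depth is log_5(125) = 3. At each level, the problem size is divided by 5, so it takes 3 divisions to reduce to a base case of size 1. The algorithm makes 5 recursive calls at each level.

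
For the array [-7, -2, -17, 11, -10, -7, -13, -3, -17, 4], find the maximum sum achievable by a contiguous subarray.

Using Kadane's algorithm on [-7, -2, -17, 11, -10, -7, -13, -3, -17, 4]:

Scanning through the array:
Position 1 (value -2): max_ending_here = -2, max_so_far = -2
Position 2 (value -17): max_ending_here = -17, max_so_far = -2
Position 3 (value 11): max_ending_here = 11, max_so_far = 11
Position 4 (value -10): max_ending_here = 1, max_so_far = 11
Position 5 (value -7): max_ending_here = -6, max_so_far = 11
Position 6 (value -13): max_ending_here = -13, max_so_far = 11
Position 7 (value -3): max_ending_here = -3, max_so_far = 11
Position 8 (value -17): max_ending_here = -17, max_so_far = 11
Position 9 (value 4): max_ending_here = 4, max_so_far = 11

Maximum subarray: [11]
Maximum sum: 11

The maximum subarray is [11] with sum 11. This subarray runs from index 3 to index 3.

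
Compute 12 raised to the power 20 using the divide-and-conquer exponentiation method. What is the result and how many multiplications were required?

Computing 12^20 by squaring (build up from 12^1; each line after the first costs one multiplication):

12^1 = 12
12^2 = (12^1)^2 = 12^2 = 144
12^4 = (12^2)^2 = 144^2 = 20736
12^5 = 12 * 12^4 = 12 * 20736 = 248832
12^10 = (12^5)^2 = 248832^2 = 61917364224
12^20 = (12^10)^2 = 61917364224^2 = 3833759992447475122176

Result: 3833759992447475122176
Multiplications needed: 5 (5 lines after 12^1)

12^20 = 3833759992447475122176. Using exponentiation by squaring, this requires 5 multiplications. The key idea: if the exponent is even, square the half-power; if odd, multiply by the base once.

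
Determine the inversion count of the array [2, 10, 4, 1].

Finding inversions in [2, 10, 4, 1]:

(0, 3): arr[0]=2 > arr[3]=1
(1, 2): arr[1]=10 > arr[2]=4
(1, 3): arr[1]=10 > arr[3]=1
(2, 3): arr[2]=4 > arr[3]=1

Total inversions: 4

The array has 4 inversion(s): (0,3), (1,2), (1,3), (2,3). Each pair (i,j) satisfies i < j and arr[i] > arr[j].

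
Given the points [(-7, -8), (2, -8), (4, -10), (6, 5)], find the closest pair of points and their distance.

Computing all pairwise distances among 4 points:

d((-7, -8), (2, -8)) = 9.0
d((-7, -8), (4, -10)) = 11.1803
d((-7, -8), (6, 5)) = 18.3848
d((2, -8), (4, -10)) = 2.8284 <-- minimum
d((2, -8), (6, 5)) = 13.6015
d((4, -10), (6, 5)) = 15.1327

Closest pair: (2, -8) and (4, -10) with distance 2.8284

The closest pair is (2, -8) and (4, -10) with Euclidean distance 2.8284. For 4 points, brute-force pairwise comparison is shown above. For large n, the divide-and-conquer algorithm (sort by x, recurse on halves, check the dividing strip) achieves O(n log n).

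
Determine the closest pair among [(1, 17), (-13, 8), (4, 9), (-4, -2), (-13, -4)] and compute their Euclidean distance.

Computing all pairwise distances among 5 points:

d((1, 17), (-13, 8)) = 16.6433
d((1, 17), (4, 9)) = 8.544 <-- minimum
d((1, 17), (-4, -2)) = 19.6469
d((1, 17), (-13, -4)) = 25.2389
d((-13, 8), (4, 9)) = 17.0294
d((-13, 8), (-4, -2)) = 13.4536
d((-13, 8), (-13, -4)) = 12.0
d((4, 9), (-4, -2)) = 13.6015
d((4, 9), (-13, -4)) = 21.4009
d((-4, -2), (-13, -4)) = 9.2195

Closest pair: (1, 17) and (4, 9) with distance 8.544

The closest pair is (1, 17) and (4, 9) with Euclidean distance 8.544. For 5 points, brute-force pairwise comparison is shown above. For large n, the divide-and-conquer algorithm (sort by x, recurse on halves, check the dividing strip) achieves O(n log n).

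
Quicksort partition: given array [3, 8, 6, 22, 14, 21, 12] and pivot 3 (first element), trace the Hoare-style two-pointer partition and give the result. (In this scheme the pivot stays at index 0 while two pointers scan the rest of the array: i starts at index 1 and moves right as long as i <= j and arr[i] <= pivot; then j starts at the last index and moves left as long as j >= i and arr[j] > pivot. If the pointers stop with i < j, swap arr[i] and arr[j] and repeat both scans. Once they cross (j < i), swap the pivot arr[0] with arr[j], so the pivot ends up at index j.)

Hoare-style two-pointer partition with pivot = 3:

Initial array: [3, 8, 6, 22, 14, 21, 12]

Pointers start at i = 1, j = 6.
i ends at 1, j ends at 0: the pointers have crossed (j < i), so scanning stops.

j = 0, so swapping arr[0] with arr[j] leaves the pivot at position 0: [3, 8, 6, 22, 14, 21, 12]
Pivot position: 0

After partitioning with pivot 3, the array becomes [3, 8, 6, 22, 14, 21, 12]. The pivot is placed at index 0. All elements to the left of the pivot are <= 3, and all elements to the right are > 3.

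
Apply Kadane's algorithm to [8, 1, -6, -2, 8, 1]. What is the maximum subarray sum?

Using Kadane's algorithm on [8, 1, -6, -2, 8, 1]:

Scanning through the array:
Position 1 (value 1): max_ending_here = 9, max_so_far = 9
Position 2 (value -6): max_ending_here = 3, max_so_far = 9
Position 3 (value -2): max_ending_here = 1, max_so_far = 9
Position 4 (value 8): max_ending_here = 9, max_so_far = 9
Position 5 (value 1): max_ending_here = 10, max_so_far = 10

Maximum subarray: [8, 1, -6, -2, 8, 1]
Maximum sum: 10

The maximum subarray is [8, 1, -6, -2, 8, 1] with sum 10. This subarray runs from index 0 to index 5.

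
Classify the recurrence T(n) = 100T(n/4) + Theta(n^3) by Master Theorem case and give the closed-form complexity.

Master Theorem for T(n) = 100T(n/4) + O(n^3):

a = 100, b = 4, c = 3
log_b(a) = log_4(100) = 3.3219

Case 1: c = 3 < log_4(100) = 3.3219
T(n) = O(n^(log_4 100))

For T(n) = 100T(n/4) + O(n^3): log_4(100) = 3.3219. This is Case 1 of the Master Theorem (c < log_b(a), work dominated by leaves), giving O(n^(log_4 100)).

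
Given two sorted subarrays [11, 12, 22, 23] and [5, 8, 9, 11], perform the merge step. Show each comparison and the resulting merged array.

Merging process:

Compare 11 vs 5: take 5 from right. Merged: [5]
Compare 11 vs 8: take 8 from right. Merged: [5, 8]
Compare 11 vs 9: take 9 from right. Merged: [5, 8, 9]
Compare 11 vs 11: take 11 from left. Merged: [5, 8, 9, 11]
Compare 12 vs 11: take 11 from right. Merged: [5, 8, 9, 11, 11]
Append remaining from left: [12, 22, 23]. Merged: [5, 8, 9, 11, 11, 12, 22, 23]

Final merged array: [5, 8, 9, 11, 11, 12, 22, 23]
Total comparisons: 5

The merged array is [5, 8, 9, 11, 11, 12, 22, 23], requiring 5 comparisons. The merge step runs in O(n) time where n is the total number of elements.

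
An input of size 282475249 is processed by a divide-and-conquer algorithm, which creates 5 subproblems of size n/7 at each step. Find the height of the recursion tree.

For divide and conquer with division factor 7:

Problem sizes at each level:
Level 0: 282475249
Level 1: 40353607
Level 2: 5764801
Level 3: 823543
Level 4: 117649
Level 5: 16807
Level 6: 2401
Level 7: 343
Level 8: 49
Level 9: 7
Level 10: 1

The root is level 0 and the size-1 base case is level 10 (the tree spans levels 0 through 10, i.e. 11 levels counting the root), so the depth is the number of divisions: log_7(282475249) = 10

The recursion tree depth is log_7(282475249) = 10. At each level, the problem size is divided by 7, so it takes 10 divisions to reduce to a base case of size 1. The algorithm makes 5 recursive calls at each level.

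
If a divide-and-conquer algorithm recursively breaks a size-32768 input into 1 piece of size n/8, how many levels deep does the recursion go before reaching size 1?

For divide and conquer with division factor 8:

Problem sizes at each level:
Level 0: 32768
Level 1: 4096
Level 2: 512
Level 3: 64
Level 4: 8
Level 5: 1

The root is level 0 and the size-1 base case is level 5 (the tree spans levels 0 through 5, i.e. 6 levels counting the root), so the depth is the number of divisions: log_8(32768) = 5

The recursion tree depth is log_8(32768) = 5. At each level, the problem size is divided by 8, so it takes 5 divisions to reduce to a base case of size 1. The algorithm makes 1 recursive call at each level.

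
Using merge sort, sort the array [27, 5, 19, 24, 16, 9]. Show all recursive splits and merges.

Merge sort trace:

Split: [27, 5, 19, 24, 16, 9] -> [27, 5, 19] and [24, 16, 9]
  Split: [27, 5, 19] -> [27] and [5, 19]
    Split: [5, 19] -> [5] and [19]
    Merge: [5] + [19] -> [5, 19]
  Merge: [27] + [5, 19] -> [5, 19, 27]
  Split: [24, 16, 9] -> [24] and [16, 9]
    Split: [16, 9] -> [16] and [9]
    Merge: [16] + [9] -> [9, 16]
  Merge: [24] + [9, 16] -> [9, 16, 24]
Merge: [5, 19, 27] + [9, 16, 24] -> [5, 9, 16, 19, 24, 27]

Final sorted array: [5, 9, 16, 19, 24, 27]

The merge sort proceeds by recursively splitting the array and merging sorted halves.
After all merges, the sorted array is [5, 9, 16, 19, 24, 27].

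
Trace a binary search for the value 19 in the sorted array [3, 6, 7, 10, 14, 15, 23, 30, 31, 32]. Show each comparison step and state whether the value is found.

Binary search for 19 in [3, 6, 7, 10, 14, 15, 23, 30, 31, 32]:

lo=0, hi=9, mid=4, arr[mid]=14 -> 14 < 19, search right half
lo=5, hi=9, mid=7, arr[mid]=30 -> 30 > 19, search left half
lo=5, hi=6, mid=5, arr[mid]=15 -> 15 < 19, search right half
lo=6, hi=6, mid=6, arr[mid]=23 -> 23 > 19, search left half
lo=6 > hi=5, target 19 not found

Binary search determines that 19 is not in the array after 4 comparisons. The search space was exhausted without finding the target.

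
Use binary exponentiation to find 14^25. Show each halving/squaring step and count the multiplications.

Computing 14^25 by squaring (build up from 14^1; each line after the first costs one multiplication):

14^1 = 14
14^2 = (14^1)^2 = 14^2 = 196
14^3 = 14 * 14^2 = 14 * 196 = 2744
14^6 = (14^3)^2 = 2744^2 = 7529536
14^12 = (14^6)^2 = 7529536^2 = 56693912375296
14^24 = (14^12)^2 = 56693912375296^2 = 3214199700417740936751087616
14^25 = 14 * 14^24 = 14 * 3214199700417740936751087616 = 44998795805848373114515226624

Result: 44998795805848373114515226624
Multiplications needed: 6 (6 lines after 14^1)

14^25 = 44998795805848373114515226624. Using exponentiation by squaring, this requires 6 multiplications. The key idea: if the exponent is even, square the half-power; if odd, multiply by the base once.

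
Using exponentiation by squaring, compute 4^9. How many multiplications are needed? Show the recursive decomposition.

Computing 4^9 by squaring (build up from 4^1; each line after the first costs one multiplication):

4^1 = 4
4^2 = (4^1)^2 = 4^2 = 16
4^4 = (4^2)^2 = 16^2 = 256
4^8 = (4^4)^2 = 256^2 = 65536
4^9 = 4 * 4^8 = 4 * 65536 = 262144

Result: 262144
Multiplications needed: 4 (4 lines after 4^1)

4^9 = 262144. Using exponentiation by squaring, this requires 4 multiplications. The key idea: if the exponent is even, square the half-power; if odd, multiply by the base once.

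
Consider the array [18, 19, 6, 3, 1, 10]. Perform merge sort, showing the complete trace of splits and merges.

Merge sort trace:

Split: [18, 19, 6, 3, 1, 10] -> [18, 19, 6] and [3, 1, 10]
  Split: [18, 19, 6] -> [18] and [19, 6]
    Split: [19, 6] -> [19] and [6]
    Merge: [19] + [6] -> [6, 19]
  Merge: [18] + [6, 19] -> [6, 18, 19]
  Split: [3, 1, 10] -> [3] and [1, 10]
    Split: [1, 10] -> [1] and [10]
    Merge: [1] + [10] -> [1, 10]
  Merge: [3] + [1, 10] -> [1, 3, 10]
Merge: [6, 18, 19] + [1, 3, 10] -> [1, 3, 6, 10, 18, 19]

Final sorted array: [1, 3, 6, 10, 18, 19]

The merge sort proceeds by recursively splitting the array and merging sorted halves.
After all merges, the sorted array is [1, 3, 6, 10, 18, 19].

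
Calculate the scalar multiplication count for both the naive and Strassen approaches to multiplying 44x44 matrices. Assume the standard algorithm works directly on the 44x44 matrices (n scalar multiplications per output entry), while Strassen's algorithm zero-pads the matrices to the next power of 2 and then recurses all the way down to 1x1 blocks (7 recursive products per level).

Matrix multiplication for 44x44 matrices:

Strassen's algorithm requires power-of-2 dimensions. Pad 44x44 to 64x64 (next power of 2).

Standard algorithm: 44^3 = 85184 multiplications
Strassen's algorithm: 7^(log2(64)) = 7^6 = 117649 multiplications
Difference: 85184 - 117649 = -32465 (Strassen uses MORE here due to padding overhead — for small or just-over-power-of-2 n, padding can outweigh the per-level savings)

Standard: 85184 multiplications (44^3). Strassen: 117649 multiplications (7^6, after padding to 64x64). Strassen reduces 8 recursive multiplications to 7 at each level.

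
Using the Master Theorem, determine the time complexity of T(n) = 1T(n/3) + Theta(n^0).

Master Theorem for T(n) = 1T(n/3) + O(n^0):

a = 1, b = 3, c = 0
log_b(a) = log_3(1) = 0.0000

Case 2: c = 0 = log_3(1) = 0.0000
T(n) = O(n^0 log n) = O(log n)

For T(n) = 1T(n/3) + O(n^0): log_3(1) = 0.0000. This is Case 2 of the Master Theorem (c = log_b(a), equal work at all levels), giving O(log n).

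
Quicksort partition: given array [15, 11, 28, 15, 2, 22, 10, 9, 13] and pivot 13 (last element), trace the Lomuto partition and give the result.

Lomuto partition with pivot = 13:

Initial array: [15, 11, 28, 15, 2, 22, 10, 9, 13]

arr[0]=15 > 13: no swap
arr[1]=11 <= 13: swap with position 0, array becomes [11, 15, 28, 15, 2, 22, 10, 9, 13]
arr[2]=28 > 13: no swap
arr[3]=15 > 13: no swap
arr[4]=2 <= 13: swap with position 1, array becomes [11, 2, 28, 15, 15, 22, 10, 9, 13]
arr[5]=22 > 13: no swap
arr[6]=10 <= 13: swap with position 2, array becomes [11, 2, 10, 15, 15, 22, 28, 9, 13]
arr[7]=9 <= 13: swap with position 3, array becomes [11, 2, 10, 9, 15, 22, 28, 15, 13]

Place pivot at position 4: [11, 2, 10, 9, 13, 22, 28, 15, 15]
Pivot position: 4

After partitioning with pivot 13, the array becomes [11, 2, 10, 9, 13, 22, 28, 15, 15]. The pivot is placed at index 4. All elements to the left of the pivot are <= 13, and all elements to the right are > 13.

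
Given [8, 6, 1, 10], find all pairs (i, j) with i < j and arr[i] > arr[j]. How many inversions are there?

Finding inversions in [8, 6, 1, 10]:

(0, 1): arr[0]=8 > arr[1]=6
(0, 2): arr[0]=8 > arr[2]=1
(1, 2): arr[1]=6 > arr[2]=1

Total inversions: 3

The array has 3 inversion(s): (0,1), (0,2), (1,2). Each pair (i,j) satisfies i < j and arr[i] > arr[j].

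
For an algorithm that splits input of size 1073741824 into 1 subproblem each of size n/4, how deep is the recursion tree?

For divide and conquer with division factor 4:

Problem sizes at each level:
Level 0: 1073741824
Level 1: 268435456
Level 2: 67108864
Level 3: 16777216
Level 4: 4194304
Level 5: 1048576
Level 6: 262144
Level 7: 65536
Level 8: 16384
Level 9: 4096
Level 10: 1024
Level 11: 256
Level 12: 64
Level 13: 16
Level 14: 4
Level 15: 1

The root is level 0 and the size-1 base case is level 15 (the tree spans levels 0 through 15, i.e. 16 levels counting the root), so the depth is the number of divisions: log_4(1073741824) = 15

The recursion tree depth is log_4(1073741824) = 15. At each level, the problem size is divided by 4, so it takes 15 divisions to reduce to a base case of size 1. The algorithm makes 1 recursive call at each level.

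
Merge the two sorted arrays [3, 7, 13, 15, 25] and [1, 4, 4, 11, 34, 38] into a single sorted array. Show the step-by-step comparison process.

Merging process:

Compare 3 vs 1: take 1 from right. Merged: [1]
Compare 3 vs 4: take 3 from left. Merged: [1, 3]
Compare 7 vs 4: take 4 from right. Merged: [1, 3, 4]
Compare 7 vs 4: take 4 from right. Merged: [1, 3, 4, 4]
Compare 7 vs 11: take 7 from left. Merged: [1, 3, 4, 4, 7]
Compare 13 vs 11: take 11 from right. Merged: [1, 3, 4, 4, 7, 11]
Compare 13 vs 34: take 13 from left. Merged: [1, 3, 4, 4, 7, 11, 13]
Compare 15 vs 34: take 15 from left. Merged: [1, 3, 4, 4, 7, 11, 13, 15]
Compare 25 vs 34: take 25 from left. Merged: [1, 3, 4, 4, 7, 11, 13, 15, 25]
Append remaining from right: [34, 38]. Merged: [1, 3, 4, 4, 7, 11, 13, 15, 25, 34, 38]

Final merged array: [1, 3, 4, 4, 7, 11, 13, 15, 25, 34, 38]
Total comparisons: 9

The merged array is [1, 3, 4, 4, 7, 11, 13, 15, 25, 34, 38], requiring 9 comparisons. The merge step runs in O(n) time where n is the total number of elements.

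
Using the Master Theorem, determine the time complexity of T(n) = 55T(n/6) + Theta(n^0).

Master Theorem for T(n) = 55T(n/6) + O(n^0):

a = 55, b = 6, c = 0
log_b(a) = log_6(55) = 2.2365

Case 1: c = 0 < log_6(55) = 2.2365
T(n) = O(n^(log_6 55))

For T(n) = 55T(n/6) + O(n^0): log_6(55) = 2.2365. This is Case 1 of the Master Theorem (c < log_b(a), work dominated by leaves), giving O(n^(log_6 55)).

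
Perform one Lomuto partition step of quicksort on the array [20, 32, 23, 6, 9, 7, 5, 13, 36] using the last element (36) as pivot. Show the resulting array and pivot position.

Lomuto partition with pivot = 36:

Initial array: [20, 32, 23, 6, 9, 7, 5, 13, 36]

arr[0]=20 <= 36: swap with position 0, array becomes [20, 32, 23, 6, 9, 7, 5, 13, 36]
arr[1]=32 <= 36: swap with position 1, array becomes [20, 32, 23, 6, 9, 7, 5, 13, 36]
arr[2]=23 <= 36: swap with position 2, array becomes [20, 32, 23, 6, 9, 7, 5, 13, 36]
arr[3]=6 <= 36: swap with position 3, array becomes [20, 32, 23, 6, 9, 7, 5, 13, 36]
arr[4]=9 <= 36: swap with position 4, array becomes [20, 32, 23, 6, 9, 7, 5, 13, 36]
arr[5]=7 <= 36: swap with position 5, array becomes [20, 32, 23, 6, 9, 7, 5, 13, 36]
arr[6]=5 <= 36: swap with position 6, array becomes [20, 32, 23, 6, 9, 7, 5, 13, 36]
arr[7]=13 <= 36: swap with position 7, array becomes [20, 32, 23, 6, 9, 7, 5, 13, 36]

Place pivot at position 8: [20, 32, 23, 6, 9, 7, 5, 13, 36]
Pivot position: 8

After partitioning with pivot 36, the array becomes [20, 32, 23, 6, 9, 7, 5, 13, 36]. The pivot is placed at index 8. All elements to the left of the pivot are <= 36, and all elements to the right are > 36.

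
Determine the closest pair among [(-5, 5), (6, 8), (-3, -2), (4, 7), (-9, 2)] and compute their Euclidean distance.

Computing all pairwise distances among 5 points:

d((-5, 5), (6, 8)) = 11.4018
d((-5, 5), (-3, -2)) = 7.2801
d((-5, 5), (4, 7)) = 9.2195
d((-5, 5), (-9, 2)) = 5.0
d((6, 8), (-3, -2)) = 13.4536
d((6, 8), (4, 7)) = 2.2361 <-- minimum
d((6, 8), (-9, 2)) = 16.1555
d((-3, -2), (4, 7)) = 11.4018
d((-3, -2), (-9, 2)) = 7.2111
d((4, 7), (-9, 2)) = 13.9284

Closest pair: (6, 8) and (4, 7) with distance 2.2361

The closest pair is (6, 8) and (4, 7) with Euclidean distance 2.2361. For 5 points, brute-force pairwise comparison is shown above. For large n, the divide-and-conquer algorithm (sort by x, recurse on halves, check the dividing strip) achieves O(n log n).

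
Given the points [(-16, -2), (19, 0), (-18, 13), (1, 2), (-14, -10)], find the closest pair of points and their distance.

Computing all pairwise distances among 5 points:

d((-16, -2), (19, 0)) = 35.0571
d((-16, -2), (-18, 13)) = 15.1327
d((-16, -2), (1, 2)) = 17.4642
d((-16, -2), (-14, -10)) = 8.2462 <-- minimum
d((19, 0), (-18, 13)) = 39.2173
d((19, 0), (1, 2)) = 18.1108
d((19, 0), (-14, -10)) = 34.4819
d((-18, 13), (1, 2)) = 21.9545
d((-18, 13), (-14, -10)) = 23.3452
d((1, 2), (-14, -10)) = 19.2094

Closest pair: (-16, -2) and (-14, -10) with distance 8.2462

The closest pair is (-16, -2) and (-14, -10) with Euclidean distance 8.2462. For 5 points, brute-force pairwise comparison is shown above. For large n, the divide-and-conquer algorithm (sort by x, recurse on halves, check the dividing strip) achieves O(n log n).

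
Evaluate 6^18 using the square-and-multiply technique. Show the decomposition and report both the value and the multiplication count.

Computing 6^18 by squaring (build up from 6^1; each line after the first costs one multiplication):

6^1 = 6
6^2 = (6^1)^2 = 6^2 = 36
6^4 = (6^2)^2 = 36^2 = 1296
6^8 = (6^4)^2 = 1296^2 = 1679616
6^9 = 6 * 6^8 = 6 * 1679616 = 10077696
6^18 = (6^9)^2 = 10077696^2 = 101559956668416

Result: 101559956668416
Multiplications needed: 5 (5 lines after 6^1)

6^18 = 101559956668416. Using exponentiation by squaring, this requires 5 multiplications. The key idea: if the exponent is even, square the half-power; if odd, multiply by the base once.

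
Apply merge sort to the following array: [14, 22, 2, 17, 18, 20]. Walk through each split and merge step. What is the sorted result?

Merge sort trace:

Split: [14, 22, 2, 17, 18, 20] -> [14, 22, 2] and [17, 18, 20]
  Split: [14, 22, 2] -> [14] and [22, 2]
    Split: [22, 2] -> [22] and [2]
    Merge: [22] + [2] -> [2, 22]
  Merge: [14] + [2, 22] -> [2, 14, 22]
  Split: [17, 18, 20] -> [17] and [18, 20]
    Split: [18, 20] -> [18] and [20]
    Merge: [18] + [20] -> [18, 20]
  Merge: [17] + [18, 20] -> [17, 18, 20]
Merge: [2, 14, 22] + [17, 18, 20] -> [2, 14, 17, 18, 20, 22]

Final sorted array: [2, 14, 17, 18, 20, 22]

The merge sort proceeds by recursively splitting the array and merging sorted halves.
After all merges, the sorted array is [2, 14, 17, 18, 20, 22].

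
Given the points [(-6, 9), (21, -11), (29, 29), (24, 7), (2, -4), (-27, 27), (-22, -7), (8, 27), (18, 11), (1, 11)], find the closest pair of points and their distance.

Computing all pairwise distances among 10 points:

d((-6, 9), (21, -11)) = 33.6006
d((-6, 9), (29, 29)) = 40.3113
d((-6, 9), (24, 7)) = 30.0666
d((-6, 9), (2, -4)) = 15.2643
d((-6, 9), (-27, 27)) = 27.6586
d((-6, 9), (-22, -7)) = 22.6274
d((-6, 9), (8, 27)) = 22.8035
d((-6, 9), (18, 11)) = 24.0832
d((-6, 9), (1, 11)) = 7.2801
d((21, -11), (29, 29)) = 40.7922
d((21, -11), (24, 7)) = 18.2483
d((21, -11), (2, -4)) = 20.2485
d((21, -11), (-27, 27)) = 61.2209
d((21, -11), (-22, -7)) = 43.1856
d((21, -11), (8, 27)) = 40.1622
d((21, -11), (18, 11)) = 22.2036
d((21, -11), (1, 11)) = 29.7321
d((29, 29), (24, 7)) = 22.561
d((29, 29), (2, -4)) = 42.638
d((29, 29), (-27, 27)) = 56.0357
d((29, 29), (-22, -7)) = 62.426
d((29, 29), (8, 27)) = 21.095
d((29, 29), (18, 11)) = 21.095
d((29, 29), (1, 11)) = 33.2866
d((24, 7), (2, -4)) = 24.5967
d((24, 7), (-27, 27)) = 54.7814
d((24, 7), (-22, -7)) = 48.0833
d((24, 7), (8, 27)) = 25.6125
d((24, 7), (18, 11)) = 7.2111 <-- minimum
d((24, 7), (1, 11)) = 23.3452
d((2, -4), (-27, 27)) = 42.45
d((2, -4), (-22, -7)) = 24.1868
d((2, -4), (8, 27)) = 31.5753
d((2, -4), (18, 11)) = 21.9317
d((2, -4), (1, 11)) = 15.0333
d((-27, 27), (-22, -7)) = 34.3657
d((-27, 27), (8, 27)) = 35.0
d((-27, 27), (18, 11)) = 47.7598
d((-27, 27), (1, 11)) = 32.249
d((-22, -7), (8, 27)) = 45.3431
d((-22, -7), (18, 11)) = 43.8634
d((-22, -7), (1, 11)) = 29.2062
d((8, 27), (18, 11)) = 18.868
d((8, 27), (1, 11)) = 17.4642
d((18, 11), (1, 11)) = 17.0

Closest pair: (24, 7) and (18, 11) with distance 7.2111

The closest pair is (24, 7) and (18, 11) with Euclidean distance 7.2111. For 10 points, brute-force pairwise comparison is shown above. For large n, the divide-and-conquer algorithm (sort by x, recurse on halves, check the dividing strip) achieves O(n log n).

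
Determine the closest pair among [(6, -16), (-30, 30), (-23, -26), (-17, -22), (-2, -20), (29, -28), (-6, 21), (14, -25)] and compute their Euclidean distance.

Computing all pairwise distances among 8 points:

d((6, -16), (-30, 30)) = 58.4123
d((6, -16), (-23, -26)) = 30.6757
d((6, -16), (-17, -22)) = 23.7697
d((6, -16), (-2, -20)) = 8.9443
d((6, -16), (29, -28)) = 25.9422
d((6, -16), (-6, 21)) = 38.8973
d((6, -16), (14, -25)) = 12.0416
d((-30, 30), (-23, -26)) = 56.4358
d((-30, 30), (-17, -22)) = 53.6004
d((-30, 30), (-2, -20)) = 57.3062
d((-30, 30), (29, -28)) = 82.7345
d((-30, 30), (-6, 21)) = 25.632
d((-30, 30), (14, -25)) = 70.4344
d((-23, -26), (-17, -22)) = 7.2111 <-- minimum
d((-23, -26), (-2, -20)) = 21.8403
d((-23, -26), (29, -28)) = 52.0384
d((-23, -26), (-6, 21)) = 49.98
d((-23, -26), (14, -25)) = 37.0135
d((-17, -22), (-2, -20)) = 15.1327
d((-17, -22), (29, -28)) = 46.3897
d((-17, -22), (-6, 21)) = 44.3847
d((-17, -22), (14, -25)) = 31.1448
d((-2, -20), (29, -28)) = 32.0156
d((-2, -20), (-6, 21)) = 41.1947
d((-2, -20), (14, -25)) = 16.7631
d((29, -28), (-6, 21)) = 60.2163
d((29, -28), (14, -25)) = 15.2971
d((-6, 21), (14, -25)) = 50.1597

Closest pair: (-23, -26) and (-17, -22) with distance 7.2111

The closest pair is (-23, -26) and (-17, -22) with Euclidean distance 7.2111. For 8 points, brute-force pairwise comparison is shown above. For large n, the divide-and-conquer algorithm (sort by x, recurse on halves, check the dividing strip) achieves O(n log n).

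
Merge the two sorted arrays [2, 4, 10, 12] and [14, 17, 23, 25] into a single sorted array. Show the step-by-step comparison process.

Merging process:

Compare 2 vs 14: take 2 from left. Merged: [2]
Compare 4 vs 14: take 4 from left. Merged: [2, 4]
Compare 10 vs 14: take 10 from left. Merged: [2, 4, 10]
Compare 12 vs 14: take 12 from left. Merged: [2, 4, 10, 12]
Append remaining from right: [14, 17, 23, 25]. Merged: [2, 4, 10, 12, 14, 17, 23, 25]

Final merged array: [2, 4, 10, 12, 14, 17, 23, 25]
Total comparisons: 4

The merged array is [2, 4, 10, 12, 14, 17, 23, 25], requiring 4 comparisons. The merge step runs in O(n) time where n is the total number of elements.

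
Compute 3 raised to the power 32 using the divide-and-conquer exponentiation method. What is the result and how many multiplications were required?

Computing 3^32 by squaring (build up from 3^1; each line after the first costs one multiplication):

3^1 = 3
3^2 = (3^1)^2 = 3^2 = 9
3^4 = (3^2)^2 = 9^2 = 81
3^8 = (3^4)^2 = 81^2 = 6561
3^16 = (3^8)^2 = 6561^2 = 43046721
3^32 = (3^16)^2 = 43046721^2 = 1853020188851841

Result: 1853020188851841
Multiplications needed: 5 (5 lines after 3^1)

3^32 = 1853020188851841. Using exponentiation by squaring, this requires 5 multiplications. The key idea: if the exponent is even, square the half-power; if odd, multiply by the base once.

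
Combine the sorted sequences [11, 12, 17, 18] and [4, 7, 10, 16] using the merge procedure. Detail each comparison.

Merging process:

Compare 11 vs 4: take 4 from right. Merged: [4]
Compare 11 vs 7: take 7 from right. Merged: [4, 7]
Compare 11 vs 10: take 10 from right. Merged: [4, 7, 10]
Compare 11 vs 16: take 11 from left. Merged: [4, 7, 10, 11]
Compare 12 vs 16: take 12 from left. Merged: [4, 7, 10, 11, 12]
Compare 17 vs 16: take 16 from right. Merged: [4, 7, 10, 11, 12, 16]
Append remaining from left: [17, 18]. Merged: [4, 7, 10, 11, 12, 16, 17, 18]

Final merged array: [4, 7, 10, 11, 12, 16, 17, 18]
Total comparisons: 6

The merged array is [4, 7, 10, 11, 12, 16, 17, 18], requiring 6 comparisons. The merge step runs in O(n) time where n is the total number of elements.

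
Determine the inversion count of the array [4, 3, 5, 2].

Finding inversions in [4, 3, 5, 2]:

(0, 1): arr[0]=4 > arr[1]=3
(0, 3): arr[0]=4 > arr[3]=2
(1, 3): arr[1]=3 > arr[3]=2
(2, 3): arr[2]=5 > arr[3]=2

Total inversions: 4

The array has 4 inversion(s): (0,1), (0,3), (1,3), (2,3). Each pair (i,j) satisfies i < j and arr[i] > arr[j].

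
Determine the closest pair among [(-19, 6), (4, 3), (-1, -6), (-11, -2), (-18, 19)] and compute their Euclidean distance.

Computing all pairwise distances among 5 points:

d((-19, 6), (4, 3)) = 23.1948
d((-19, 6), (-1, -6)) = 21.6333
d((-19, 6), (-11, -2)) = 11.3137
d((-19, 6), (-18, 19)) = 13.0384
d((4, 3), (-1, -6)) = 10.2956 <-- minimum
d((4, 3), (-11, -2)) = 15.8114
d((4, 3), (-18, 19)) = 27.2029
d((-1, -6), (-11, -2)) = 10.7703
d((-1, -6), (-18, 19)) = 30.2324
d((-11, -2), (-18, 19)) = 22.1359

Closest pair: (4, 3) and (-1, -6) with distance 10.2956

The closest pair is (4, 3) and (-1, -6) with Euclidean distance 10.2956. For 5 points, brute-force pairwise comparison is shown above. For large n, the divide-and-conquer algorithm (sort by x, recurse on halves, check the dividing strip) achieves O(n log n).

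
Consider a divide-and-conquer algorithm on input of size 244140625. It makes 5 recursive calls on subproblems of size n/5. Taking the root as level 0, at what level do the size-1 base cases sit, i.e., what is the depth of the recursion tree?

For divide and conquer with division factor 5:

Problem sizes at each level:
Level 0: 244140625
Level 1: 48828125
Level 2: 9765625
Level 3: 1953125
Level 4: 390625
Level 5: 78125
Level 6: 15625
Level 7: 3125
Level 8: 625
Level 9: 125
Level 10: 25
Level 11: 5
Level 12: 1

The root is level 0 and the size-1 base case is level 12 (the tree spans levels 0 through 12, i.e. 13 levels counting the root), so the depth is the number of divisions: log_5(244140625) = 12

The recursion tree depth is log_5(244140625) = 12. At each level, the problem size is divided by 5, so it takes 12 divisions to reduce to a base case of size 1. The algorithm makes 5 recursive calls at each level.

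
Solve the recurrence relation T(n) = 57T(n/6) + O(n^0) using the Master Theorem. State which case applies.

Master Theorem for T(n) = 57T(n/6) + O(n^0):

a = 57, b = 6, c = 0
log_b(a) = log_6(57) = 2.2565

Case 1: c = 0 < log_6(57) = 2.2565
T(n) = O(n^(log_6 57))

For T(n) = 57T(n/6) + O(n^0): log_6(57) = 2.2565. This is Case 1 of the Master Theorem (c < log_b(a), work dominated by leaves), giving O(n^(log_6 57)).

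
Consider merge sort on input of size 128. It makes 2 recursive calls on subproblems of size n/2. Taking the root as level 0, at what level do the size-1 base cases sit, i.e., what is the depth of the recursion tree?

For divide and conquer with division factor 2:

Problem sizes at each level:
Level 0: 128
Level 1: 64
Level 2: 32
Level 3: 16
Level 4: 8
Level 5: 4
Level 6: 2
Level 7: 1

The root is level 0 and the size-1 base case is level 7 (the tree spans levels 0 through 7, i.e. 8 levels counting the root), so the depth is the number of divisions: log_2(128) = 7

The recursion tree depth is log_2(128) = 7. At each level, the problem size is divided by 2, so it takes 7 divisions to reduce to a base case of size 1. The algorithm makes 2 recursive calls at each level.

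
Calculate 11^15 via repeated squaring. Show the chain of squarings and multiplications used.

Computing 11^15 by squaring (build up from 11^1; each line after the first costs one multiplication):

11^1 = 11
11^2 = (11^1)^2 = 11^2 = 121
11^3 = 11 * 11^2 = 11 * 121 = 1331
11^6 = (11^3)^2 = 1331^2 = 1771561
11^7 = 11 * 11^6 = 11 * 1771561 = 19487171
11^14 = (11^7)^2 = 19487171^2 = 379749833583241
11^15 = 11 * 11^14 = 11 * 379749833583241 = 4177248169415651

Result: 4177248169415651
Multiplications needed: 6 (6 lines after 11^1)

11^15 = 4177248169415651. Using exponentiation by squaring, this requires 6 multiplications. The key idea: if the exponent is even, square the half-power; if odd, multiply by the base once.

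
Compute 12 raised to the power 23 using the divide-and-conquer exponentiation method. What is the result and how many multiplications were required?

Computing 12^23 by squaring (build up from 12^1; each line after the first costs one multiplication):

12^1 = 12
12^2 = (12^1)^2 = 12^2 = 144
12^4 = (12^2)^2 = 144^2 = 20736
12^5 = 12 * 12^4 = 12 * 20736 = 248832
12^10 = (12^5)^2 = 248832^2 = 61917364224
12^11 = 12 * 12^10 = 12 * 61917364224 = 743008370688
12^22 = (12^11)^2 = 743008370688^2 = 552061438912436417593344
12^23 = 12 * 12^22 = 12 * 552061438912436417593344 = 6624737266949237011120128

Result: 6624737266949237011120128
Multiplications needed: 7 (7 lines after 12^1)

12^23 = 6624737266949237011120128. Using exponentiation by squaring, this requires 7 multiplications. The key idea: if the exponent is even, square the half-power; if odd, multiply by the base once.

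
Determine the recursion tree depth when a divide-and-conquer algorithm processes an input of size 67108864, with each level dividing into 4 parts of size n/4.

For divide and conquer with division factor 4:

Problem sizes at each level:
Level 0: 67108864
Level 1: 16777216
Level 2: 4194304
Level 3: 1048576
Level 4: 262144
Level 5: 65536
Level 6: 16384
Level 7: 4096
Level 8: 1024
Level 9: 256
Level 10: 64
Level 11: 16
Level 12: 4
Level 13: 1

The root is level 0 and the size-1 base case is level 13 (the tree spans levels 0 through 13, i.e. 14 levels counting the root), so the depth is the number of divisions: log_4(67108864) = 13

The recursion tree depth is log_4(67108864) = 13. At each level, the problem size is divided by 4, so it takes 13 divisions to reduce to a base case of size 1. The algorithm makes 4 recursive calls at each level.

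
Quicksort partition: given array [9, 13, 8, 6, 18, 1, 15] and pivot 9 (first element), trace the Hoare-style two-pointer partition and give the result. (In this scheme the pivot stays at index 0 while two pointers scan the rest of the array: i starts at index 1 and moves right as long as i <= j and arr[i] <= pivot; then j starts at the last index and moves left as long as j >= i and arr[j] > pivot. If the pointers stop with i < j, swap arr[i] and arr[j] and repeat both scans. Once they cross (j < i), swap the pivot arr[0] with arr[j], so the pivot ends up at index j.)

Hoare-style two-pointer partition with pivot = 9:

Initial array: [9, 13, 8, 6, 18, 1, 15]

Pointers start at i = 1, j = 6.
i stops at index 1 (arr[1]=13 > 9), j stops at index 5 (arr[5]=1 <= 9): swap arr[1] and arr[5], array becomes [9, 1, 8, 6, 18, 13, 15]
i ends at 4, j ends at 3: the pointers have crossed (j < i), so scanning stops.

Swap pivot arr[0] with arr[3] to place pivot at position 3: [6, 1, 8, 9, 18, 13, 15]
Pivot position: 3

After partitioning with pivot 9, the array becomes [6, 1, 8, 9, 18, 13, 15]. The pivot is placed at index 3. All elements to the left of the pivot are <= 9, and all elements to the right are > 9.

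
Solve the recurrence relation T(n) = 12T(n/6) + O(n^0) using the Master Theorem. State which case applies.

Master Theorem for T(n) = 12T(n/6) + O(n^0):

a = 12, b = 6, c = 0
log_b(a) = log_6(12) = 1.3869

Case 1: c = 0 < log_6(12) = 1.3869
T(n) = O(n^(log_6 12))

For T(n) = 12T(n/6) + O(n^0): log_6(12) = 1.3869. This is Case 1 of the Master Theorem (c < log_b(a), work dominated by leaves), giving O(n^(log_6 12)).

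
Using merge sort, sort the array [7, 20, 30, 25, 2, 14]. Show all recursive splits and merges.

Merge sort trace:

Split: [7, 20, 30, 25, 2, 14] -> [7, 20, 30] and [25, 2, 14]
  Split: [7, 20, 30] -> [7] and [20, 30]
    Split: [20, 30] -> [20] and [30]
    Merge: [20] + [30] -> [20, 30]
  Merge: [7] + [20, 30] -> [7, 20, 30]
  Split: [25, 2, 14] -> [25] and [2, 14]
    Split: [2, 14] -> [2] and [14]
    Merge: [2] + [14] -> [2, 14]
  Merge: [25] + [2, 14] -> [2, 14, 25]
Merge: [7, 20, 30] + [2, 14, 25] -> [2, 7, 14, 20, 25, 30]

Final sorted array: [2, 7, 14, 20, 25, 30]

The merge sort proceeds by recursively splitting the array and merging sorted halves.
After all merges, the sorted array is [2, 7, 14, 20, 25, 30].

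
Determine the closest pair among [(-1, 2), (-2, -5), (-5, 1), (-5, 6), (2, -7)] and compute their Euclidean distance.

Computing all pairwise distances among 5 points:

d((-1, 2), (-2, -5)) = 7.0711
d((-1, 2), (-5, 1)) = 4.1231 <-- minimum
d((-1, 2), (-5, 6)) = 5.6569
d((-1, 2), (2, -7)) = 9.4868
d((-2, -5), (-5, 1)) = 6.7082
d((-2, -5), (-5, 6)) = 11.4018
d((-2, -5), (2, -7)) = 4.4721
d((-5, 1), (-5, 6)) = 5.0
d((-5, 1), (2, -7)) = 10.6301
d((-5, 6), (2, -7)) = 14.7648

Closest pair: (-1, 2) and (-5, 1) with distance 4.1231

The closest pair is (-1, 2) and (-5, 1) with Euclidean distance 4.1231. For 5 points, brute-force pairwise comparison is shown above. For large n, the divide-and-conquer algorithm (sort by x, recurse on halves, check the dividing strip) achieves O(n log n).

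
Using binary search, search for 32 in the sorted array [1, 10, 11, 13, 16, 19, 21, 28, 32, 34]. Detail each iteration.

Binary search for 32 in [1, 10, 11, 13, 16, 19, 21, 28, 32, 34]:

lo=0, hi=9, mid=4, arr[mid]=16 -> 16 < 32, search right half
lo=5, hi=9, mid=7, arr[mid]=28 -> 28 < 32, search right half
lo=8, hi=9, mid=8, arr[mid]=32 -> Found target at index 8!

Binary search finds 32 at index 8 after 3 comparisons. The search repeatedly halves the search space by comparing with the middle element.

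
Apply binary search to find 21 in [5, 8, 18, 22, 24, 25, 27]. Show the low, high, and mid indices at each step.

Binary search for 21 in [5, 8, 18, 22, 24, 25, 27]:

lo=0, hi=6, mid=3, arr[mid]=22 -> 22 > 21, search left half
lo=0, hi=2, mid=1, arr[mid]=8 -> 8 < 21, search right half
lo=2, hi=2, mid=2, arr[mid]=18 -> 18 < 21, search right half
lo=3 > hi=2, target 21 not found

Binary search determines that 21 is not in the array after 3 comparisons. The search space was exhausted without finding the target.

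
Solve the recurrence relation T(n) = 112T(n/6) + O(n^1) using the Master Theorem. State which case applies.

Master Theorem for T(n) = 112T(n/6) + O(n^1):

a = 112, b = 6, c = 1
log_b(a) = log_6(112) = 2.6334

Case 1: c = 1 < log_6(112) = 2.6334
T(n) = O(n^(log_6 112))

For T(n) = 112T(n/6) + O(n^1): log_6(112) = 2.6334. This is Case 1 of the Master Theorem (c < log_b(a), work dominated by leaves), giving O(n^(log_6 112)).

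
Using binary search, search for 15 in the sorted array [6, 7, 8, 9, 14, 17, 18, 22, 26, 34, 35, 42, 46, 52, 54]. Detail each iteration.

Binary search for 15 in [6, 7, 8, 9, 14, 17, 18, 22, 26, 34, 35, 42, 46, 52, 54]:

lo=0, hi=14, mid=7, arr[mid]=22 -> 22 > 15, search left half
lo=0, hi=6, mid=3, arr[mid]=9 -> 9 < 15, search right half
lo=4, hi=6, mid=5, arr[mid]=17 -> 17 > 15, search left half
lo=4, hi=4, mid=4, arr[mid]=14 -> 14 < 15, search right half
lo=5 > hi=4, target 15 not found

Binary search determines that 15 is not in the array after 4 comparisons. The search space was exhausted without finding the target.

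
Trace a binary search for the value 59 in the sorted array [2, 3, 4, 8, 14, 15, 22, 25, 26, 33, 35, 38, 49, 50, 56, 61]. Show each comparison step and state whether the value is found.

Binary search for 59 in [2, 3, 4, 8, 14, 15, 22, 25, 26, 33, 35, 38, 49, 50, 56, 61]:

lo=0, hi=15, mid=7, arr[mid]=25 -> 25 < 59, search right half
lo=8, hi=15, mid=11, arr[mid]=38 -> 38 < 59, search right half
lo=12, hi=15, mid=13, arr[mid]=50 -> 50 < 59, search right half
lo=14, hi=15, mid=14, arr[mid]=56 -> 56 < 59, search right half
lo=15, hi=15, mid=15, arr[mid]=61 -> 61 > 59, search left half
lo=15 > hi=14, target 59 not found

Binary search determines that 59 is not in the array after 5 comparisons. The search space was exhausted without finding the target.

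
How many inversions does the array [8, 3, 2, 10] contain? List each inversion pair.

Finding inversions in [8, 3, 2, 10]:

(0, 1): arr[0]=8 > arr[1]=3
(0, 2): arr[0]=8 > arr[2]=2
(1, 2): arr[1]=3 > arr[2]=2

Total inversions: 3

The array has 3 inversion(s): (0,1), (0,2), (1,2). Each pair (i,j) satisfies i < j and arr[i] > arr[j].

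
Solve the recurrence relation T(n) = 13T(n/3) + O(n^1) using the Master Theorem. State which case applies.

Master Theorem for T(n) = 13T(n/3) + O(n^1):

a = 13, b = 3, c = 1
log_b(a) = log_3(13) = 2.3347

Case 1: c = 1 < log_3(13) = 2.3347
T(n) = O(n^(log_3 13))

For T(n) = 13T(n/3) + O(n^1): log_3(13) = 2.3347. This is Case 1 of the Master Theorem (c < log_b(a), work dominated by leaves), giving O(n^(log_3 13)).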